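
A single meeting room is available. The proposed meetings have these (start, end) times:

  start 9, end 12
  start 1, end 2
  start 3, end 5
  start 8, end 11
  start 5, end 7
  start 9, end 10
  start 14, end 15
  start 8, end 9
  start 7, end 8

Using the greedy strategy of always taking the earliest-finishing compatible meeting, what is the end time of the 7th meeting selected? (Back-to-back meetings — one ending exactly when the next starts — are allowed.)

15

Sort by end time and greedily take each interval whose start is ≥ the last chosen end.
By end time: (1,2), (3,5), (5,7), (7,8), (8,9), (9,10), (8,11), (9,12), (14,15).
Pick (1,2); next start ≥ 2 → (3,5); next start ≥ 5 → (5,7); next start ≥ 7 → (7,8); next start ≥ 8 → (8,9); next start ≥ 9 → (9,10); next start ≥ 10 → (14,15).
Selected: (1,2) (3,5) (5,7) (7,8) (8,9) (9,10) (14,15)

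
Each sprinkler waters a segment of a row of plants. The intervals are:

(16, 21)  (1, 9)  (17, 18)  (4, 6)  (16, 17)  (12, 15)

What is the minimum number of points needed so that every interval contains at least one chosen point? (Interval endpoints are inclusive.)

By right end: [4,6]  [1,9]  [12,15]  [16,17]  [17,18]  [16,21]
[4,6] uncovered → point at 6; [12,15] uncovered → point at 15; [16,17] uncovered → point at 17.
Points: 6, 15, 17 (3 total).

3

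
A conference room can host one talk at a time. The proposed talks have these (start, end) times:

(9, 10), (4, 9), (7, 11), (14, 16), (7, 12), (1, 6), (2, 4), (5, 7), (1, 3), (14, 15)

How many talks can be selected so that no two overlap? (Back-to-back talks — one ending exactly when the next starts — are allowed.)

Sorted by end: (1,3)  (2,4)  (1,6)  (5,7)  (4,9)  (9,10)  (7,11)  (7,12)  (14,15)  (14,16)
take (1,3); skip (1,6); take (5,7); take (9,10); skip (7,11); take (14,15); skip (14,16).
Selected 4 talks.

4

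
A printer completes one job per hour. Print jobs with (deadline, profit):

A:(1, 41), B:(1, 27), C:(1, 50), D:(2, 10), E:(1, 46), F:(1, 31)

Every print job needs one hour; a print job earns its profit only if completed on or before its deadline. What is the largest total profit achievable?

60

Sort by profit descending; place each in the latest free slot ≤ its deadline.
Profit order: C=50 E=46 A=41 F=31 B=27 D=10
Assign: C→slot 1, E skipped, A skipped, F skipped, B skipped, D→slot 2.
Slots: [1:C] [2:D]
Profit = 50 + 10 = 60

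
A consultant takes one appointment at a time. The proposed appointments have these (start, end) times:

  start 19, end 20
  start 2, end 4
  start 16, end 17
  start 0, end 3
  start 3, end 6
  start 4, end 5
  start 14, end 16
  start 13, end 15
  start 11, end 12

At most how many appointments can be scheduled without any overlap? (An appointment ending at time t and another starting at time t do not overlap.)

6

Order by finish time; keep every interval that doesn't clash with the previous kept one.
Sorted by end: (0,3)  (2,4)  (4,5)  (3,6)  (11,12)  (13,15)  (14,16)  (16,17)  (19,20)
take (0,3); skip (2,4); take (4,5); skip (3,6); take (11,12); take (13,15); take (16,17); take (19,20).
Selected 6 appointments.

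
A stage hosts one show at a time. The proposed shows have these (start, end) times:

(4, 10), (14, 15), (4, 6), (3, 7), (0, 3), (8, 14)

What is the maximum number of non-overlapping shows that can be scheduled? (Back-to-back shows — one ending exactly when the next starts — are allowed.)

By end time: (0,3), (4,6), (3,7), (4,10), (8,14), (14,15).
Pick (0,3); next start ≥ 3 → (4,6); next start ≥ 6 → (8,14); next start ≥ 14 → (14,15).
Selected 4 shows.

4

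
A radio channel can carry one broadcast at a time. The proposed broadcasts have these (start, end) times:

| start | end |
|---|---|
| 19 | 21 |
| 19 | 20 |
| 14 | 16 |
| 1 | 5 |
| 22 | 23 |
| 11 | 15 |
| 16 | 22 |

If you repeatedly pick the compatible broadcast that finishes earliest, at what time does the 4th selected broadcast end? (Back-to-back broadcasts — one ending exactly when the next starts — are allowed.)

23

By end time: (1,5), (11,15), (14,16), (19,20), (19,21), (16,22), (22,23).
Pick (1,5); next start ≥ 5 → (11,15); next start ≥ 15 → (19,20); next start ≥ 20 → (22,23).
Selected: (1,5) (11,15) (19,20) (22,23)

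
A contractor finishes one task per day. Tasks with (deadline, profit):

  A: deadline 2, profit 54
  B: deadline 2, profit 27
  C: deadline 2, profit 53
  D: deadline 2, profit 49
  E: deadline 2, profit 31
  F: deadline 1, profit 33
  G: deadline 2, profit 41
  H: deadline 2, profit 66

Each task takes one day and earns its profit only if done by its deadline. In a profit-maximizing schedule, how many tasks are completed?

Profit order: H=66 A=54 C=53 D=49 G=41 F=33 E=31 B=27
Assign: H→slot 2, A→slot 1, C skipped, D skipped, G skipped, F skipped, E skipped, B skipped.
Slots: [1:A] [2:H]
2 of 8 scheduled.

2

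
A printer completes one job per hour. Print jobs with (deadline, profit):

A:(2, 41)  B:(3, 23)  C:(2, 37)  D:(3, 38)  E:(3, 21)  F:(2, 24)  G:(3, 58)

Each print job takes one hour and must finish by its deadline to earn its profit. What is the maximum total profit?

Profit order: G=58 A=41 D=38 C=37 F=24 B=23 E=21
Assign: G→slot 3, A→slot 2, D→slot 1, C skipped, F skipped, B skipped, E skipped.
Slots: [1:D] [2:A] [3:G]
Profit = 38 + 41 + 58 = 137

137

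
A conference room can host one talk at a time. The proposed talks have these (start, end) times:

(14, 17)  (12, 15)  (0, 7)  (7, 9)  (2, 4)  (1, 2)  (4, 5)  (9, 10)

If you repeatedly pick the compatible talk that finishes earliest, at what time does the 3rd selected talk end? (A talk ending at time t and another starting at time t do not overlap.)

Sorted by end: (1,2)  (2,4)  (4,5)  (0,7)  (7,9)  (9,10)  (12,15)  (14,17)
take (1,2); take (2,4); take (4,5); skip (0,7); take (7,9); take (9,10); take (12,15).
Selected: (1,2) (2,4) (4,5) (7,9) (9,10) (12,15)

5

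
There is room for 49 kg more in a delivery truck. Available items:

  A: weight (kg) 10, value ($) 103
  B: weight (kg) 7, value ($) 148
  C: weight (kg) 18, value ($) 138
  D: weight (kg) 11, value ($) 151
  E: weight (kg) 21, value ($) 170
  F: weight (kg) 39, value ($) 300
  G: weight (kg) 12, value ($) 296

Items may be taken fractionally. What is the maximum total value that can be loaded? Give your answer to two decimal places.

Sort by value per unit weight and fill in that order.
Ratios (sorted): G 24.67, B 21.14, D 13.73, A 10.30, E 8.10, F 7.69, C 7.67
take G (12 @ 296); take B (7 @ 148); take D (11 @ 151); take A (10 @ 103); take 9/21 of E → 72.86. Capacity used 49/49.
Total value = 770.86

770.86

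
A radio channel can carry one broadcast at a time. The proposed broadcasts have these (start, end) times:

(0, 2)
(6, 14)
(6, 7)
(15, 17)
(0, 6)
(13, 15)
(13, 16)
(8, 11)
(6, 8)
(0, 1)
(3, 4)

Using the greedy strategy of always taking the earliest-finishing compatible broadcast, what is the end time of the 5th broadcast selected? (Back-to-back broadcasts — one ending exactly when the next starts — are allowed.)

15

Sort by end time and greedily take each interval whose start is ≥ the last chosen end.
By end time: (0,1), (0,2), (3,4), (0,6), (6,7), (6,8), (8,11), (6,14), (13,15), (13,16), (15,17).
Pick (0,1); next start ≥ 1 → (3,4); next start ≥ 4 → (6,7); next start ≥ 7 → (8,11); next start ≥ 11 → (13,15); next start ≥ 15 → (15,17).
Selected: (0,1) (3,4) (6,7) (8,11) (13,15) (15,17)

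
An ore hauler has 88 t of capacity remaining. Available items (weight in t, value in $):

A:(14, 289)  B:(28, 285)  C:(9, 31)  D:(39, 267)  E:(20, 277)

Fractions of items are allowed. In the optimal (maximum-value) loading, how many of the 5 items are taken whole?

Ratios (sorted): A 20.64, E 13.85, B 10.18, D 6.85, C 3.44
take A (14 @ 289); take E (20 @ 277); take B (28 @ 285); take 26/39 of D → 178.00. Capacity used 88/88.
3 item(s) taken whole; one partial (take 26/39 of D).

3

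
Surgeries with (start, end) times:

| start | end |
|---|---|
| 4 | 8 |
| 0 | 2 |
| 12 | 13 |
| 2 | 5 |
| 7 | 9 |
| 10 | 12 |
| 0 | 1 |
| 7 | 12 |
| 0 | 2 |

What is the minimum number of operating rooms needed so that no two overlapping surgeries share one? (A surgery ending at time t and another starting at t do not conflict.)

Count concurrent intervals with a sweep; the peak is the room count.
starts: [0, 0, 0, 2, 4, 7, 7, 10, 12]
ends:   [1, 2, 2, 5, 8, 9, 12, 12, 13]
s0→1 s0→2 s0→3  — peak 3.

3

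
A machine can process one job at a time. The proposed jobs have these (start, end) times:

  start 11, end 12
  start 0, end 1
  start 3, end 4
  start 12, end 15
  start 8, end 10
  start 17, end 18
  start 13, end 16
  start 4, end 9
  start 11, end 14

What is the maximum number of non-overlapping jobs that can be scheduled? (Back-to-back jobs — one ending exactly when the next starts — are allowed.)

6

By end time: (0,1), (3,4), (4,9), (8,10), (11,12), (11,14), (12,15), (13,16), (17,18).
Pick (0,1); next start ≥ 1 → (3,4); next start ≥ 4 → (4,9); next start ≥ 9 → (11,12); next start ≥ 12 → (12,15); next start ≥ 15 → (17,18).
Selected 6 jobs.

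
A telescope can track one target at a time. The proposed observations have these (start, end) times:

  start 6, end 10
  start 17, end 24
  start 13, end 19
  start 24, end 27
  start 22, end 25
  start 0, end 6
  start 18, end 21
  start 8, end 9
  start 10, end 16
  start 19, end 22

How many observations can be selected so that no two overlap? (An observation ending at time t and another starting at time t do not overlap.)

5

Sort by end time and greedily take each interval whose start is ≥ the last chosen end.
By end time: (0,6), (8,9), (6,10), (10,16), (13,19), (18,21), (19,22), (17,24), (22,25), (24,27).
Pick (0,6); next start ≥ 6 → (8,9); next start ≥ 9 → (10,16); next start ≥ 16 → (18,21); next start ≥ 21 → (22,25).
Selected 5 observations.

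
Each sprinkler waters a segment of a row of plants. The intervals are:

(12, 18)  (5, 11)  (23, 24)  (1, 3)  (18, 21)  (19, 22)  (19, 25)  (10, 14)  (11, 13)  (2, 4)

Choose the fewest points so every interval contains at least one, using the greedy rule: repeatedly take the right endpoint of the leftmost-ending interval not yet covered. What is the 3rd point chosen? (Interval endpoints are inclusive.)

18

Sort by right endpoint; whenever an interval is uncovered, place a point at its right end.
By right end: [1,3]  [2,4]  [5,11]  [11,13]  [10,14]  [12,18]  [18,21]  [19,22]  [23,24]  [19,25]
[1,3] uncovered → point at 3; [5,11] uncovered → point at 11; [12,18] uncovered → point at 18; [19,22] uncovered → point at 22; [23,24] uncovered → point at 24.
Points: 3, 11, 18, 22, 24 (5 total).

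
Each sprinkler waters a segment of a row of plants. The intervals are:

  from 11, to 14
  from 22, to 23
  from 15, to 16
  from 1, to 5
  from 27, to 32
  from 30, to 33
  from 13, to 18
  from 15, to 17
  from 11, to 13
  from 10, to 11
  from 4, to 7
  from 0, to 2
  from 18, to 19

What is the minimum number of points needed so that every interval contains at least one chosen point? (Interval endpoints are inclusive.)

7

By right end: [0,2]  [1,5]  [4,7]  [10,11]  [11,13]  [11,14]  [15,16]  [15,17]  [13,18]  [18,19]  [22,23]  [27,32]  [30,33]
[0,2] uncovered → point at 2; [4,7] uncovered → point at 7; [10,11] uncovered → point at 11; [15,16] uncovered → point at 16; [18,19] uncovered → point at 19; [22,23] uncovered → point at 23; [27,32] uncovered → point at 32.
Points: 2, 7, 11, 16, 19, 23, 32 (7 total).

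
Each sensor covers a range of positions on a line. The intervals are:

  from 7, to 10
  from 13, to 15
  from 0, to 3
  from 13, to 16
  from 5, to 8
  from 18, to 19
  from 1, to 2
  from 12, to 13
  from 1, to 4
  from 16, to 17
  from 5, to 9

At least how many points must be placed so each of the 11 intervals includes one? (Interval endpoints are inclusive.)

Sorted: [1,2] [0,3] [1,4] [5,8] [5,9] [7,10] [12,13] [13,15] [13,16] [16,17] [18,19]
{[1,2],[0,3],[1,4]} hit by 2; {[5,8],[5,9],[7,10]} hit by 8; {[12,13],[13,15],[13,16]} hit by 13; {[16,17]} hit by 17; {[18,19]} hit by 19.
Points: 2, 8, 13, 17, 19 (5 total).

5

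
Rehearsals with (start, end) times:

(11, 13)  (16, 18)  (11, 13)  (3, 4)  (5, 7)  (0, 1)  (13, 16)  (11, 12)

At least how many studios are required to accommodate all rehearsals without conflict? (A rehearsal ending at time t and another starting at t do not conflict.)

The answer is the maximum number of intervals overlapping at any instant.
Events (time:±→running): 0:+→1 1:-→0 3:+→1 4:-→0 5:+→1 7:-→0 11:+→1 11:+→2 11:+→3 … peak 3.

3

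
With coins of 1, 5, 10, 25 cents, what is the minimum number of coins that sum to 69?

69 = 2×25 + 1×10 + 1×5 + 4×1
Total coins = 2 + 1 + 1 + 4 = 8

8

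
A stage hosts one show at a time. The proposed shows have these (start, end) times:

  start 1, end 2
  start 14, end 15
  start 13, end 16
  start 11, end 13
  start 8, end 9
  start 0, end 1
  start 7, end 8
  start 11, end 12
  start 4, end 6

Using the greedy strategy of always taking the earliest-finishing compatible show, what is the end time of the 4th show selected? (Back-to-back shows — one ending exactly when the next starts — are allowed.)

Order by finish time; keep every interval that doesn't clash with the previous kept one.
Sorted by end: (0,1)  (1,2)  (4,6)  (7,8)  (8,9)  (11,12)  (11,13)  (14,15)  (13,16)
take (0,1); take (1,2); take (4,6); take (7,8); take (8,9); take (11,12); skip (11,13); take (14,15).
Selected: (0,1) (1,2) (4,6) (7,8) (8,9) (11,12) (14,15)

8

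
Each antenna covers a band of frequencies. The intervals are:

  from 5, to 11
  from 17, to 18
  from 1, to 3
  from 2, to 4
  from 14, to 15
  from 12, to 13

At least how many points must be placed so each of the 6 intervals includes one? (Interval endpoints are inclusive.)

Sort by right endpoint; whenever an interval is uncovered, place a point at its right end.
Sorted: [1,3] [2,4] [5,11] [12,13] [14,15] [17,18]
{[1,3],[2,4]} hit by 3; {[5,11]} hit by 11; {[12,13]} hit by 13; {[14,15]} hit by 15; {[17,18]} hit by 18.
Points: 3, 11, 13, 15, 18 (5 total).

5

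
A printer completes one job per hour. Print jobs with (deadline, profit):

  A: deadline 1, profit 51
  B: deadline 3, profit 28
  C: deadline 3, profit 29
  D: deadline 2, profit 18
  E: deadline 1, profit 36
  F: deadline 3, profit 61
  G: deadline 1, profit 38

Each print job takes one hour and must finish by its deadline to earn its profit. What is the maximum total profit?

Profit order: F=61 A=51 G=38 E=36 C=29 B=28 D=18
Assign: F→slot 3, A→slot 1, G skipped, E skipped, C→slot 2, B skipped, D skipped.
Slots: [1:A] [2:C] [3:F]
Profit = 51 + 29 + 61 = 141

141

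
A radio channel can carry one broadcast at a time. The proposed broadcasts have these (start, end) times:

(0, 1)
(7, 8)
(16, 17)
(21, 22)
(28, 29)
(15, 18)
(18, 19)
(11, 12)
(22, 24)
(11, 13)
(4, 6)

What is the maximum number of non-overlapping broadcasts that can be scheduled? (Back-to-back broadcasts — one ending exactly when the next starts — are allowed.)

By end time: (0,1), (4,6), (7,8), (11,12), (11,13), (16,17), (15,18), (18,19), (21,22), (22,24), (28,29).
Pick (0,1); next start ≥ 1 → (4,6); next start ≥ 6 → (7,8); next start ≥ 8 → (11,12); next start ≥ 12 → (16,17); next start ≥ 17 → (18,19); next start ≥ 19 → (21,22); next start ≥ 22 → (22,24); next start ≥ 24 → (28,29).
Selected 9 broadcasts.

9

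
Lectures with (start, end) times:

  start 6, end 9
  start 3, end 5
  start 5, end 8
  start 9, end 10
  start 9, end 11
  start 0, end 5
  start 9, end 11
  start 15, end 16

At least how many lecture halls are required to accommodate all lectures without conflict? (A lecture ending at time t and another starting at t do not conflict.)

The answer is the maximum number of intervals overlapping at any instant.
starts: [0, 3, 5, 6, 9, 9, 9, 15]
ends:   [5, 5, 8, 9, 10, 11, 11, 16]
s0→1 s3→2 e5→1 e5→0 s5→1 s6→2 e8→1 e9→0 s9→1 s9→2 s9→3  — peak 3.

3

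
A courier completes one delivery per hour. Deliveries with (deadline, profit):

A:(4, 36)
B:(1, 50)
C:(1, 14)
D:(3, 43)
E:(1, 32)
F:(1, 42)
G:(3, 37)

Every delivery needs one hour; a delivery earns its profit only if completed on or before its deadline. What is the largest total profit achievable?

166

Sort by profit descending; place each in the latest free slot ≤ its deadline.
By profit: B(d1,50), D(d3,43), F(d1,42), G(d3,37), A(d4,36), E(d1,32), C(d1,14)
B→slot 1; D→slot 3; F skipped; G→slot 2; A→slot 4; E skipped; C skipped.
Profit = 50 + 37 + 43 + 36 = 166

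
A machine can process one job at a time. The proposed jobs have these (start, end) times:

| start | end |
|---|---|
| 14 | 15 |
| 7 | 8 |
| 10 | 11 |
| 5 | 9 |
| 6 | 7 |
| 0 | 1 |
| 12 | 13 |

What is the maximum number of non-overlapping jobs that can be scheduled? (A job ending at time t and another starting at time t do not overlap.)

6

Sorted by end: (0,1)  (6,7)  (7,8)  (5,9)  (10,11)  (12,13)  (14,15)
take (0,1); take (6,7); take (7,8); take (10,11); take (12,13); take (14,15).
Selected 6 jobs.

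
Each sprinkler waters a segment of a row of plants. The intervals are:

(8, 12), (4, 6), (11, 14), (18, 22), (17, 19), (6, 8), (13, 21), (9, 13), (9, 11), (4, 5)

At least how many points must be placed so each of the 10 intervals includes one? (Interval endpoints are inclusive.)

Sort by right endpoint; whenever an interval is uncovered, place a point at its right end.
By right end: [4,5]  [4,6]  [6,8]  [9,11]  [8,12]  [9,13]  [11,14]  [17,19]  [13,21]  [18,22]
[4,5] uncovered → point at 5; [6,8] uncovered → point at 8; [9,11] uncovered → point at 11; [17,19] uncovered → point at 19.
Points: 5, 8, 11, 19 (4 total).

4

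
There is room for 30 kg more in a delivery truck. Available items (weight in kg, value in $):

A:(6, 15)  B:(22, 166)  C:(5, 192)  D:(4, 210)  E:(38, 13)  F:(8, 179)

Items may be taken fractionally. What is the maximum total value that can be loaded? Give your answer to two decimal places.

679.09

Greedy by value/weight ratio, highest first.
Ratios (sorted): D 52.50, C 38.40, F 22.38, B 7.55, A 2.50, E 0.34
take D (4 @ 210); take C (5 @ 192); take F (8 @ 179); take 13/22 of B → 98.09. Capacity used 30/30.
Total value = 679.09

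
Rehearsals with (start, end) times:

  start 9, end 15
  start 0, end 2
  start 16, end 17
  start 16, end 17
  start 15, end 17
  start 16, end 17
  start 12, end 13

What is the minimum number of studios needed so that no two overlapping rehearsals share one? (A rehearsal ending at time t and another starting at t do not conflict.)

Events (time:±→running): 0:+→1 2:-→0 9:+→1 12:+→2 13:-→1 15:-→0 15:+→1 16:+→2 16:+→3 16:+→4 … peak 4.

4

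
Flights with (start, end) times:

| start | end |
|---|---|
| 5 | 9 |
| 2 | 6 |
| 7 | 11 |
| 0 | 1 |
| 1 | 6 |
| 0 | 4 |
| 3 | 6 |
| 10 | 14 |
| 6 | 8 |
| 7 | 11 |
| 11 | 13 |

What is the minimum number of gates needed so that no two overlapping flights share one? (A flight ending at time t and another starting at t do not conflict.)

starts: [0, 0, 1, 2, 3, 5, 6, 7, 7, 10, 11]
ends:   [1, 4, 6, 6, 6, 8, 9, 11, 11, 13, 14]
s0→1 s0→2 e1→1 s1→2 s2→3 s3→4  — peak 4.

4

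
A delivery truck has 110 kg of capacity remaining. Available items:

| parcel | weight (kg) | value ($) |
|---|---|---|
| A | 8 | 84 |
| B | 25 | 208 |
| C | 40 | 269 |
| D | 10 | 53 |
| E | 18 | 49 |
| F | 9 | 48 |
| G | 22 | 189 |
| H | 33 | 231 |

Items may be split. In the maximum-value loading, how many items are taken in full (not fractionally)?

4

Ratios (sorted): A 10.50, G 8.59, B 8.32, H 7.00, C 6.72, F 5.33, D 5.30, E 2.72
take A (8 @ 84); take G (22 @ 189); take B (25 @ 208); take H (33 @ 231); take 22/40 of C → 147.95. Capacity used 110/110.
4 item(s) taken whole; one partial (take 22/40 of C).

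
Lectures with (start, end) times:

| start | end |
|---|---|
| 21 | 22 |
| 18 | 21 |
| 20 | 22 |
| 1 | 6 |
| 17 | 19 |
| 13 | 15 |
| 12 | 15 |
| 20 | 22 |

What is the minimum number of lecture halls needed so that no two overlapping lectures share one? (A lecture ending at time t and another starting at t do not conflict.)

3

Count concurrent intervals with a sweep; the peak is the room count.
starts: [1, 12, 13, 17, 18, 20, 20, 21]
ends:   [6, 15, 15, 19, 21, 22, 22, 22]
s1→1 e6→0 s12→1 s13→2 e15→1 e15→0 s17→1 s18→2 e19→1 s20→2 s20→3  — peak 3.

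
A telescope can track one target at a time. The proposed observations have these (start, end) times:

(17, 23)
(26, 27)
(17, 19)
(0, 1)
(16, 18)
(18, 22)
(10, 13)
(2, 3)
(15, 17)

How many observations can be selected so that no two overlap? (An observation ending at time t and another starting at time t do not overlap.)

6

Order by finish time; keep every interval that doesn't clash with the previous kept one.
Sorted by end: (0,1)  (2,3)  (10,13)  (15,17)  (16,18)  (17,19)  (18,22)  (17,23)  (26,27)
take (0,1); take (2,3); take (10,13); take (15,17); take (17,19); take (26,27).
Selected 6 observations.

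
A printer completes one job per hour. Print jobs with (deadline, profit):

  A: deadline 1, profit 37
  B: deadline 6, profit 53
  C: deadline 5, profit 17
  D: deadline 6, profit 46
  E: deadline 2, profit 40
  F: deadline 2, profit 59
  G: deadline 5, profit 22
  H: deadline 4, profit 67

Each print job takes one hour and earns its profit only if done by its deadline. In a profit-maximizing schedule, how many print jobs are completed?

6

Sort by profit descending; place each in the latest free slot ≤ its deadline.
Profit order: H=67 F=59 B=53 D=46 E=40 A=37 G=22 C=17
Assign: H→slot 4, F→slot 2, B→slot 6, D→slot 5, E→slot 1, A skipped, G→slot 3, C skipped.
Slots: [1:E] [2:F] [3:G] [4:H] [5:D] [6:B]
6 of 8 scheduled.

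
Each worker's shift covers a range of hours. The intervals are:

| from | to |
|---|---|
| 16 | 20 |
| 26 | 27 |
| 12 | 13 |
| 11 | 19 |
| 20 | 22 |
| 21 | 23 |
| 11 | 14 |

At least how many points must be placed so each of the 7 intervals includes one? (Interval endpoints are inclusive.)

4

Sorted: [12,13] [11,14] [11,19] [16,20] [20,22] [21,23] [26,27]
{[12,13],[11,14],[11,19]} hit by 13; {[16,20],[20,22]} hit by 20; {[21,23]} hit by 23; {[26,27]} hit by 27.
Points: 13, 20, 23, 27 (4 total).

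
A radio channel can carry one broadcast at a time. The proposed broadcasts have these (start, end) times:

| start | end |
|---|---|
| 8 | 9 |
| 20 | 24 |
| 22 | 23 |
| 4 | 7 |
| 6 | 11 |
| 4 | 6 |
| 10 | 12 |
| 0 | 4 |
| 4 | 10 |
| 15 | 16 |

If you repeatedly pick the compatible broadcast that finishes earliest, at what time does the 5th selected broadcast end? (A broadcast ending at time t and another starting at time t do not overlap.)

16

By end time: (0,4), (4,6), (4,7), (8,9), (4,10), (6,11), (10,12), (15,16), (22,23), (20,24).
Pick (0,4); next start ≥ 4 → (4,6); next start ≥ 6 → (8,9); next start ≥ 9 → (10,12); next start ≥ 12 → (15,16); next start ≥ 16 → (22,23).
Selected: (0,4) (4,6) (8,9) (10,12) (15,16) (22,23)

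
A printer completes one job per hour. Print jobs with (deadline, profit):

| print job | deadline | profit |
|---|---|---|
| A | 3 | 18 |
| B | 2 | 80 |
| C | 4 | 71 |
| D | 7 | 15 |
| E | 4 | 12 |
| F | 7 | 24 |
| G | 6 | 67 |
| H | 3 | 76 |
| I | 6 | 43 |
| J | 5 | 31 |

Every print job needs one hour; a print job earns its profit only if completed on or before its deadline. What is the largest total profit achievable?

392

Take jobs in profit order; each goes to the latest open slot no later than its deadline.
Profit order: B=80 H=76 C=71 G=67 I=43 J=31 F=24 A=18 D=15 E=12
Assign: B→slot 2, H→slot 3, C→slot 4, G→slot 6, I→slot 5, J→slot 1, F→slot 7, A skipped, D skipped, E skipped.
Slots: [1:J] [2:B] [3:H] [4:C] [5:I] [6:G] [7:F]
Profit = 31 + 80 + 76 + 71 + 43 + 67 + 24 = 392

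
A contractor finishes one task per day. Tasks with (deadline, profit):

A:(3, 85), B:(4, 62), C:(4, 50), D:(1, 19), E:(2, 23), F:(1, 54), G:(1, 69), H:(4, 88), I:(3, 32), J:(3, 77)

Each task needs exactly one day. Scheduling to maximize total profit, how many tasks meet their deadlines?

Profit order: H=88 A=85 J=77 G=69 B=62 F=54 C=50 I=32 E=23 D=19
Assign: H→slot 4, A→slot 3, J→slot 2, G→slot 1, B skipped, F skipped, C skipped, I skipped, E skipped, D skipped.
Slots: [1:G] [2:J] [3:A] [4:H]
4 of 10 scheduled.

4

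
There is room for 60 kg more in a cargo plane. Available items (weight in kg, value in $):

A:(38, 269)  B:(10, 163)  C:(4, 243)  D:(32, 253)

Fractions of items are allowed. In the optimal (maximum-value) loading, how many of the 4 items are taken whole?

3

Sort by value per unit weight and fill in that order.
Ratios (sorted): C 60.75, B 16.30, D 7.91, A 7.08
take C (4 @ 243); take B (10 @ 163); take D (32 @ 253); take 14/38 of A → 99.11. Capacity used 60/60.
3 item(s) taken whole; one partial (take 14/38 of A).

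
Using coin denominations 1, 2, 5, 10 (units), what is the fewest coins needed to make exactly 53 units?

7

53 = 5×10 + 1×2 + 1×1
Total coins = 5 + 1 + 1 = 7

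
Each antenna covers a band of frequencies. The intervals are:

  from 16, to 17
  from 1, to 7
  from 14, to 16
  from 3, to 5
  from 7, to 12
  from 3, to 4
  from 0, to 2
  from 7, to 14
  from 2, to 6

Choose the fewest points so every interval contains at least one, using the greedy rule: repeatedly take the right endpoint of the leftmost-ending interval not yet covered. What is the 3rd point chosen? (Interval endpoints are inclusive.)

Sort by right endpoint; whenever an interval is uncovered, place a point at its right end.
By right end: [0,2]  [3,4]  [3,5]  [2,6]  [1,7]  [7,12]  [7,14]  [14,16]  [16,17]
[0,2] uncovered → point at 2; [3,4] uncovered → point at 4; [7,12] uncovered → point at 12; [14,16] uncovered → point at 16.
Points: 2, 4, 12, 16 (4 total).

12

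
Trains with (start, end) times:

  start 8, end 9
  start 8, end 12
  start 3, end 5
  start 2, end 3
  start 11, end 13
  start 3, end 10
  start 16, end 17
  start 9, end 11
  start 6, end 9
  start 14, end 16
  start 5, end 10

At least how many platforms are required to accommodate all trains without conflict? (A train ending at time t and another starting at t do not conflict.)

5

Events (time:±→running): 2:+→1 3:-→0 3:+→1 3:+→2 5:-→1 5:+→2 6:+→3 8:+→4 8:+→5 … peak 5.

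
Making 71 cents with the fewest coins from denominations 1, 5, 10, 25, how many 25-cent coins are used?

Greedy: take as many of the largest coin as possible, then repeat with the remainder.
71 = 2×25 + 2×10 + 1×1
Count of 25: 2

2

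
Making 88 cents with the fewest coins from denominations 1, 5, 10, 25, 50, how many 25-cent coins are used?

Use the largest denomination that fits, subtract, and repeat.
88 = 1×50 + 1×25 + 1×10 + 3×1
Count of 25: 1

1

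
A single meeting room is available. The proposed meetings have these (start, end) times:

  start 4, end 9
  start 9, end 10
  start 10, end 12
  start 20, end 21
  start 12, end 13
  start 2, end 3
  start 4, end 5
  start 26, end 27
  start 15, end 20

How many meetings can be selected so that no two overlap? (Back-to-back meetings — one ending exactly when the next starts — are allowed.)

8

Sort by end time and greedily take each interval whose start is ≥ the last chosen end.
By end time: (2,3), (4,5), (4,9), (9,10), (10,12), (12,13), (15,20), (20,21), (26,27).
Pick (2,3); next start ≥ 3 → (4,5); next start ≥ 5 → (9,10); next start ≥ 10 → (10,12); next start ≥ 12 → (12,13); next start ≥ 13 → (15,20); next start ≥ 20 → (20,21); next start ≥ 21 → (26,27).
Selected 8 meetings.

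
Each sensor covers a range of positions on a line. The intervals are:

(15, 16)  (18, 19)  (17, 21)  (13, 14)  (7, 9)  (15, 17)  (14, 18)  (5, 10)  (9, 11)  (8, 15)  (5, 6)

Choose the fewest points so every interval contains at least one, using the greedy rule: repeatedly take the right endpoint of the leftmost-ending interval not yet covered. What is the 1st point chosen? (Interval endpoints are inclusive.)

6

Sorted: [5,6] [7,9] [5,10] [9,11] [13,14] [8,15] [15,16] [15,17] [14,18] [18,19] [17,21]
{[5,6]} hit by 6; {[7,9],[5,10],[9,11]} hit by 9; {[13,14],[8,15]} hit by 14; {[15,16],[15,17],[14,18]} hit by 16; {[18,19],[17,21]} hit by 19.
Points: 6, 9, 14, 16, 19 (5 total).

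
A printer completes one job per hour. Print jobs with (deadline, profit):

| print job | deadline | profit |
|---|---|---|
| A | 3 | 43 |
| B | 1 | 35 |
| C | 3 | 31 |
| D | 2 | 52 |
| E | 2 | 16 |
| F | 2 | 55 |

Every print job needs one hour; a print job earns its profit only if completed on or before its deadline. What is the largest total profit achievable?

150

Profit order: F=55 D=52 A=43 B=35 C=31 E=16
Assign: F→slot 2, D→slot 1, A→slot 3, B skipped, C skipped, E skipped.
Slots: [1:D] [2:F] [3:A]
Profit = 52 + 55 + 43 = 150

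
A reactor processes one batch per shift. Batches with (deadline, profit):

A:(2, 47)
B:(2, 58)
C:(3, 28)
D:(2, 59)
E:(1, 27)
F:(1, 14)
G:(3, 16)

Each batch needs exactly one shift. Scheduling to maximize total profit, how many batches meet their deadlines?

Profit order: D=59 B=58 A=47 C=28 E=27 G=16 F=14
Assign: D→slot 2, B→slot 1, A skipped, C→slot 3, E skipped, G skipped, F skipped.
Slots: [1:B] [2:D] [3:C]
3 of 7 scheduled.

3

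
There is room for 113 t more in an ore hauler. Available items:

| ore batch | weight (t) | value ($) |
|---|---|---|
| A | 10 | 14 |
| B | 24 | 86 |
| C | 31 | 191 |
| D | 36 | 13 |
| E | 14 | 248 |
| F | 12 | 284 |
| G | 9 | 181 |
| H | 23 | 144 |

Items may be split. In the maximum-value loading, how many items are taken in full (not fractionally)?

6

Greedy by value/weight ratio, highest first.
Ratios (sorted): F 23.67, G 20.11, E 17.71, H 6.26, C 6.16, B 3.58, A 1.40, D 0.36
take F (12 @ 284); take G (9 @ 181); take E (14 @ 248); take H (23 @ 144); take C (31 @ 191); take B (24 @ 86). Capacity used 113/113.
6 item(s) taken whole.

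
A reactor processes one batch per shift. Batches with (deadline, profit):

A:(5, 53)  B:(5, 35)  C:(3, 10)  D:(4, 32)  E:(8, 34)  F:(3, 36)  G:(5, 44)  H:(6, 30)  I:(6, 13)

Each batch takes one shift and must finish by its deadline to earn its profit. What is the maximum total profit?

Sort by profit descending; place each in the latest free slot ≤ its deadline.
By profit: A(d5,53), G(d5,44), F(d3,36), B(d5,35), E(d8,34), D(d4,32), H(d6,30), I(d6,13), C(d3,10)
A→slot 5; G→slot 4; F→slot 3; B→slot 2; E→slot 8; D→slot 1; H→slot 6; I skipped; C skipped.
Profit = 32 + 35 + 36 + 44 + 53 + 30 + 34 = 264

264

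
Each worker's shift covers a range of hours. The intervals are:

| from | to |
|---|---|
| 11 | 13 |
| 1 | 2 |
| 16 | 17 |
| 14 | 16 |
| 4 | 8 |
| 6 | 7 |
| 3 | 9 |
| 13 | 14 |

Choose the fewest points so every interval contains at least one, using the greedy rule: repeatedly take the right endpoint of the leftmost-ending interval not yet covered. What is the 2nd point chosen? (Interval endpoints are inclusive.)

7

Process intervals by earliest right end; each time one isn't hit yet, stab at its right endpoint.
Sorted: [1,2] [6,7] [4,8] [3,9] [11,13] [13,14] [14,16] [16,17]
{[1,2]} hit by 2; {[6,7],[4,8],[3,9]} hit by 7; {[11,13],[13,14]} hit by 13; {[14,16],[16,17]} hit by 16.
Points: 2, 7, 13, 16 (4 total).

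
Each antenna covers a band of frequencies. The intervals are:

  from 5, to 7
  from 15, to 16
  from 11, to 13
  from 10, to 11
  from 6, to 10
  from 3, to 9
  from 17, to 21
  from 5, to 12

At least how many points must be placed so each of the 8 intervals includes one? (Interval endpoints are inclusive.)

Sorted: [5,7] [3,9] [6,10] [10,11] [5,12] [11,13] [15,16] [17,21]
{[5,7],[3,9],[6,10]} hit by 7; {[10,11],[5,12],[11,13]} hit by 11; {[15,16]} hit by 16; {[17,21]} hit by 21.
Points: 7, 11, 16, 21 (4 total).

4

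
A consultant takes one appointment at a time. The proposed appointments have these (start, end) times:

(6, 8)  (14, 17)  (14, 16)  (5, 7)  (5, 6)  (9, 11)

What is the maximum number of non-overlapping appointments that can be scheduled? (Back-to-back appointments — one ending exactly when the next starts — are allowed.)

4

Greedy by earliest finish: after sorting by end time, pick each interval compatible with the last pick.
Sorted by end: (5,6)  (5,7)  (6,8)  (9,11)  (14,16)  (14,17)
take (5,6); skip (5,7); take (6,8); take (9,11); take (14,16).
Selected 4 appointments.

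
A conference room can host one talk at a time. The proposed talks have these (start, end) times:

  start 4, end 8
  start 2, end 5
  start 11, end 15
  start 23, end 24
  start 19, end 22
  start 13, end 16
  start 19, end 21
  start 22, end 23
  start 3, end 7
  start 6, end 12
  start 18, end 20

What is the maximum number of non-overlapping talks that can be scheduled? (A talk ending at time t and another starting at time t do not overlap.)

6

Sorted by end: (2,5)  (3,7)  (4,8)  (6,12)  (11,15)  (13,16)  (18,20)  (19,21)  (19,22)  (22,23)  (23,24)
take (2,5); skip (3,7); take (6,12); take (13,16); take (18,20); skip (19,21); take (22,23); take (23,24).
Selected 6 talks.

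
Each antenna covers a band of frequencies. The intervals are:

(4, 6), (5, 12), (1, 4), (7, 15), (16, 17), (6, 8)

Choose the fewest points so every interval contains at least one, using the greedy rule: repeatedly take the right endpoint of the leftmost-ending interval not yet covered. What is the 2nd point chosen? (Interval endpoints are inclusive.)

Sorted: [1,4] [4,6] [6,8] [5,12] [7,15] [16,17]
{[1,4],[4,6]} hit by 4; {[6,8],[5,12],[7,15]} hit by 8; {[16,17]} hit by 17.
Points: 4, 8, 17 (3 total).

8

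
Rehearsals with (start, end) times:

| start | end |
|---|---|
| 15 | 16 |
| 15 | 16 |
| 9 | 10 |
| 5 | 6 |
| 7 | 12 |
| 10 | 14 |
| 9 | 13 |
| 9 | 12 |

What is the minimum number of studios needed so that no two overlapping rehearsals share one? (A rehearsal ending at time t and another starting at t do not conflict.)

4

The answer is the maximum number of intervals overlapping at any instant.
starts: [5, 7, 9, 9, 9, 10, 15, 15]
ends:   [6, 10, 12, 12, 13, 14, 16, 16]
s5→1 e6→0 s7→1 s9→2 s9→3 s9→4  — peak 4.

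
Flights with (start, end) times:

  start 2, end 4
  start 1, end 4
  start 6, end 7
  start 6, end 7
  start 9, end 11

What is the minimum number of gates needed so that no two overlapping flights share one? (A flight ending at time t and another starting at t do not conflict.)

The answer is the maximum number of intervals overlapping at any instant.
starts: [1, 2, 6, 6, 9]
ends:   [4, 4, 7, 7, 11]
s1→1 s2→2  — peak 2.

2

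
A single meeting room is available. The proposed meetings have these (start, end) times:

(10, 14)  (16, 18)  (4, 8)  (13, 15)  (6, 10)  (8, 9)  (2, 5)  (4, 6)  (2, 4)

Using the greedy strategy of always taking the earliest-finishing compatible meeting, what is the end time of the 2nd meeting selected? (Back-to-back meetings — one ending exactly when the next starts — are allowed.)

Sort by end time and greedily take each interval whose start is ≥ the last chosen end.
By end time: (2,4), (2,5), (4,6), (4,8), (8,9), (6,10), (10,14), (13,15), (16,18).
Pick (2,4); next start ≥ 4 → (4,6); next start ≥ 6 → (8,9); next start ≥ 9 → (10,14); next start ≥ 14 → (16,18).
Selected: (2,4) (4,6) (8,9) (10,14) (16,18)

6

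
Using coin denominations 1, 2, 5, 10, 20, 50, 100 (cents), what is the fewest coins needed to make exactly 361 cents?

Greedy: take as many of the largest coin as possible, then repeat with the remainder.
361 = 3×100 + 1×50 + 1×10 + 1×1
Total coins = 3 + 1 + 1 + 1 = 6

6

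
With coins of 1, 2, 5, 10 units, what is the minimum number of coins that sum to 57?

57 − 5×10→7 − 1×5→2 − 1×2→0
Total coins = 5 + 1 + 1 = 7

7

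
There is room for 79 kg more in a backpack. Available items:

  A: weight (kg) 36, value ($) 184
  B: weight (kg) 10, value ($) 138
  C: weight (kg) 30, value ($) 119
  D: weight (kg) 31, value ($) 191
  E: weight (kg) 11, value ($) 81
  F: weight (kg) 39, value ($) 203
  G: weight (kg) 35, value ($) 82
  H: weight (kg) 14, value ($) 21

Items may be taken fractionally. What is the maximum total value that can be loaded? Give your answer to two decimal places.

550.54

Ratios (sorted): B 13.80, E 7.36, D 6.16, F 5.21, A 5.11, C 3.97, G 2.34, H 1.50
take B (10 @ 138); take E (11 @ 81); take D (31 @ 191); take 27/39 of F → 140.54. Capacity used 79/79.
Total value = 550.54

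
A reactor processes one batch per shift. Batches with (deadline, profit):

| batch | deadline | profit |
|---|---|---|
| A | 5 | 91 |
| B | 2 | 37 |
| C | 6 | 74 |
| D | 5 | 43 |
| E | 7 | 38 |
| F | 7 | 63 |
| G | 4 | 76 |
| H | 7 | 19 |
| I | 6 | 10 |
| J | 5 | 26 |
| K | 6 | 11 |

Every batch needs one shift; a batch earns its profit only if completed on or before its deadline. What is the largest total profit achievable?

422

Profit order: A=91 G=76 C=74 F=63 D=43 E=38 B=37 J=26 H=19 K=11 I=10
Assign: A→slot 5, G→slot 4, C→slot 6, F→slot 7, D→slot 3, E→slot 2, B→slot 1, J skipped, H skipped, K skipped, I skipped.
Slots: [1:B] [2:E] [3:D] [4:G] [5:A] [6:C] [7:F]
Profit = 37 + 38 + 43 + 76 + 91 + 74 + 63 = 422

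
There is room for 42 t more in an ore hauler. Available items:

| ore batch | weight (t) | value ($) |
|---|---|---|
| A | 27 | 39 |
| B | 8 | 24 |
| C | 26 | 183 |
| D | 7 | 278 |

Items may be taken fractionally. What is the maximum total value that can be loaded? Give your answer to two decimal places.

Sort by value per unit weight and fill in that order.
Ratios (sorted): D 39.71, C 7.04, B 3.00, A 1.44
take D (7 @ 278); take C (26 @ 183); take B (8 @ 24); take 1/27 of A → 1.44. Capacity used 42/42.
Total value = 486.44

486.44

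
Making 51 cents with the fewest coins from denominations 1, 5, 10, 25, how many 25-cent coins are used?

Greedy: take as many of the largest coin as possible, then repeat with the remainder.
51 = 2×25 + 1×1
Count of 25: 2

2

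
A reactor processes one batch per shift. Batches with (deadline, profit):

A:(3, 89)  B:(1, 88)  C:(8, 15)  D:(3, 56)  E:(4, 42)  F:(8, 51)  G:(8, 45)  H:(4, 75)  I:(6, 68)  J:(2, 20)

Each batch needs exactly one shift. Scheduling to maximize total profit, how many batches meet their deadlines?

8

Sort by profit descending; place each in the latest free slot ≤ its deadline.
By profit: A(d3,89), B(d1,88), H(d4,75), I(d6,68), D(d3,56), F(d8,51), G(d8,45), E(d4,42), J(d2,20), C(d8,15)
A→slot 3; B→slot 1; H→slot 4; I→slot 6; D→slot 2; F→slot 8; G→slot 7; E skipped; J skipped; C→slot 5.
8 of 10 scheduled.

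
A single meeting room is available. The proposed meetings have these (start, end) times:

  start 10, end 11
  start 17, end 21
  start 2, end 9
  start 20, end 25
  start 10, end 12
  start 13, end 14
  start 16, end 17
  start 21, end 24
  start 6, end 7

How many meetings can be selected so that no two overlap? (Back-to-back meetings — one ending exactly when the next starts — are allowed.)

6

Order by finish time; keep every interval that doesn't clash with the previous kept one.
Sorted by end: (6,7)  (2,9)  (10,11)  (10,12)  (13,14)  (16,17)  (17,21)  (21,24)  (20,25)
take (6,7); skip (2,9); take (10,11); take (13,14); take (16,17); take (17,21); take (21,24); skip (20,25).
Selected 6 meetings.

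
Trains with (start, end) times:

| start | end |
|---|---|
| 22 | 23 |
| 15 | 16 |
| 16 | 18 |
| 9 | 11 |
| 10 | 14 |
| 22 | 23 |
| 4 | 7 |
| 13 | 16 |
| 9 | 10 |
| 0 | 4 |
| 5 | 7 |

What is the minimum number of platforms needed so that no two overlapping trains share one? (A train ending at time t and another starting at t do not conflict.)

2

Events (time:±→running): 0:+→1 4:-→0 4:+→1 5:+→2 … peak 2.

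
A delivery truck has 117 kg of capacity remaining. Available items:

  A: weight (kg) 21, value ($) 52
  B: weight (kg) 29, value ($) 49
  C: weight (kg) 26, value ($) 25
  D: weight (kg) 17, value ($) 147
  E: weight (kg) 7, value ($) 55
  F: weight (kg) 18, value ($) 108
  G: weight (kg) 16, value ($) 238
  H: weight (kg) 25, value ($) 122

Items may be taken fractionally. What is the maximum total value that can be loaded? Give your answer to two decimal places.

743.97

Greedy by value/weight ratio, highest first.
Order: G (238/16=14.88) > D (147/17=8.65) > E (55/7=7.86) > F (108/18=6.00) > H (122/25=4.88) > A (52/21=2.48) > B (49/29=1.69) > C (25/26=0.96)
Fill: take G (16 @ 238) → take D (17 @ 147) → take E (7 @ 55) → take F (18 @ 108) → take H (25 @ 122) → take A (21 @ 52) → take 13/29 of B → 21.97; 117/117 used.
Total value = 743.97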